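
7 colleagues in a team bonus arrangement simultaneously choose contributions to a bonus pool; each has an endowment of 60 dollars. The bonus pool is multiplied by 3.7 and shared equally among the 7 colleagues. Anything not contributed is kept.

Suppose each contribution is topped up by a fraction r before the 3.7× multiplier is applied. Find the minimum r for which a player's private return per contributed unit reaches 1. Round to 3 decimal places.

0.892

With matching at rate r, one contributed unit becomes (1 + r) in the bonus pool and returns 3.7 × (1 + r) / 7 to the contributor.
Setting this equal to 1: 1 + r = 7/3.7 = 1.8919.
So the minimum matching rate is r = 1.8919 − 1 = 0.892.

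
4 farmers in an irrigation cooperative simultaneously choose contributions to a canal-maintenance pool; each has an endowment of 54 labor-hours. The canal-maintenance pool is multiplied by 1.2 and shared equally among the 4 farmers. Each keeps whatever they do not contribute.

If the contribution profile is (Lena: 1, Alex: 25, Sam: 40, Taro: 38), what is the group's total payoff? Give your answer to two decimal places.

236.80 labor-hours

Total contributed: 1 + 25 + 40 + 38 = 104; total kept: 4 × 54 − 104 = 112.
The canal-maintenance pool pays out 1.2 × 104 = 124.80 in aggregate.
Group total = 112 + 124.80 = 236.80.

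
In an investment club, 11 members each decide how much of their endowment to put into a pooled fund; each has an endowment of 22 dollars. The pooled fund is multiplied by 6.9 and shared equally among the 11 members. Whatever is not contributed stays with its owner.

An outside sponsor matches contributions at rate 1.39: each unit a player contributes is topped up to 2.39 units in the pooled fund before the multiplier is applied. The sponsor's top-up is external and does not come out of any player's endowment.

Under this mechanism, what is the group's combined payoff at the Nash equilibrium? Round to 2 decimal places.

3990.82 dollars

The effective private return per unit is now 6.9 × 2.39 / 11 = 1.4992 > 1, so every player's dominant strategy flips to full contribution.
At the Nash equilibrium everyone contributes 22. Group total payoff = 6.9 × 2.39 × 242 = 3990.82.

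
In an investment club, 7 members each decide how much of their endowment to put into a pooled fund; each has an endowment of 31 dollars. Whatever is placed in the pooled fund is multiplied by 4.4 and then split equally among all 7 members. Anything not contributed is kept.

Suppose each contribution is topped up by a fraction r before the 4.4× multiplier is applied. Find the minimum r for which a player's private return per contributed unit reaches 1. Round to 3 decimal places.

0.591

With matching at rate r, one contributed unit becomes (1 + r) in the pooled fund and returns 4.4 × (1 + r) / 7 to the contributor.
Setting this equal to 1: 1 + r = 7/4.4 = 1.5909.
So the minimum matching rate is r = 1.5909 − 1 = 0.591.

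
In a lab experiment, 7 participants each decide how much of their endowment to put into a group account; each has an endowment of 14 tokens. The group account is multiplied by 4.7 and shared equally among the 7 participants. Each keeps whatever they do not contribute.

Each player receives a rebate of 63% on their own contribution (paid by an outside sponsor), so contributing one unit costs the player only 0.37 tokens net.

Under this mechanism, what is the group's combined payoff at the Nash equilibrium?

522.34 tokens

Under the mechanism each unit contributed yields (4.7/7) / 0.37 = 1.8147 back to its contributor per unit of net cost, which exceeds 1, making full contribution the dominant choice for everyone.
So the Nash equilibrium is full contribution by all 7; the group earns 7 × (14 × 0.63 + 4.7 × 14) = 522.34.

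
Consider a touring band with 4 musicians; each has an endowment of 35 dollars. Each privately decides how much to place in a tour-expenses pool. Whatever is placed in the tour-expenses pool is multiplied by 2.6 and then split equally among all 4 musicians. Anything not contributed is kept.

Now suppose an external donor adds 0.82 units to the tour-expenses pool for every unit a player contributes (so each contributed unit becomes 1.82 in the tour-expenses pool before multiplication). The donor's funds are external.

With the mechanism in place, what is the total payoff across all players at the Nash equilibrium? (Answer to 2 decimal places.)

662.48 dollars

The effective private return per unit is now 2.6 × 1.82 / 4 = 1.1830 > 1, so every player's dominant strategy flips to full contribution.
So the Nash equilibrium is full contribution by all 4; the group earns 2.6 × 1.82 × 140 = 662.48.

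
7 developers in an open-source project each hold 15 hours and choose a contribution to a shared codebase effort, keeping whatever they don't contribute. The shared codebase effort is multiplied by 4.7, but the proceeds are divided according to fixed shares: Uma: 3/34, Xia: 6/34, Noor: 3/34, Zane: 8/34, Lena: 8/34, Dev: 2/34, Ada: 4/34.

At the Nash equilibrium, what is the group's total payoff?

216.00 hours

Each unit j contributes comes back to j as 4.7 × (j's share), so j prefers to contribute only if that share exceeds 1/4.7 = 0.2128; otherwise keeping the unit dominates.
The shares above 0.2128 belong to Zane and Lena, contributing 15 each; the remaining 5 contribute 0. Total contributed: 30.
The shared codebase effort pays out 4.7 × 30 = 141.00 in total (split across the unequal shares, but the aggregate is all that matters for the group sum).
The 5 free-riders keep 15 each, adding 75. Group total = 75 + 141.00 = 216.00.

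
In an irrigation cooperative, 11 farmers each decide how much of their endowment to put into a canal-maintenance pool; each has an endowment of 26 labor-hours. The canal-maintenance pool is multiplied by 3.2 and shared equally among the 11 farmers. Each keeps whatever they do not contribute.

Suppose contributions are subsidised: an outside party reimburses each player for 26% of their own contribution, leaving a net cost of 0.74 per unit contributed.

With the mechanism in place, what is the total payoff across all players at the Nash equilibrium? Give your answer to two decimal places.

286.00 labor-hours

Even with the mechanism, each unit contributed returns only (3.2/11) / 0.74 = 0.3931 per unit of net cost, so contributing nothing is still dominant.
At the Nash equilibrium no one contributes; group total payoff = 11 × 26 = 286.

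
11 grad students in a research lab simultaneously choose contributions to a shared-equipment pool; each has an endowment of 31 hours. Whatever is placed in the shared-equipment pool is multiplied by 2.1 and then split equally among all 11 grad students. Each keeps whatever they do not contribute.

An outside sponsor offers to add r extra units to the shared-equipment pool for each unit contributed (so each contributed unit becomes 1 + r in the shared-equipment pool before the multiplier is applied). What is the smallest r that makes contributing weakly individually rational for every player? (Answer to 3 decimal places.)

With matching at rate r, one contributed unit becomes (1 + r) in the shared-equipment pool and returns 2.1 × (1 + r) / 11 to the contributor.
Setting this equal to 1: 1 + r = 11/2.1 = 5.2381.
So the minimum matching rate is r = 5.2381 − 1 = 4.238.

4.238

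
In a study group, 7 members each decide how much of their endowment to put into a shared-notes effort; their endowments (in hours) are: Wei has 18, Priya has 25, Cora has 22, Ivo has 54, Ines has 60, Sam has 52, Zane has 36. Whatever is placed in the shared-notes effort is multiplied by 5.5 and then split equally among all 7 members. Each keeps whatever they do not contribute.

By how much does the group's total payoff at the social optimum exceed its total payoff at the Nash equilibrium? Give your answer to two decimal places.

The private return per contributed unit is 5.5/7 = 0.7857 < 1 for every player regardless of endowment, so the Nash equilibrium is zero contribution and the group total is Σ E_j = 18 + 25 + 22 + 54 + 60 + 52 + 36 = 267.
Each contributed unit returns 5.500 to the group, so the social optimum is full contribution by everyone: group total = 5.500 × 267 = 1468.50.
Efficiency loss = (5.500 − 1) × 267 = 1201.50.

1201.50 hours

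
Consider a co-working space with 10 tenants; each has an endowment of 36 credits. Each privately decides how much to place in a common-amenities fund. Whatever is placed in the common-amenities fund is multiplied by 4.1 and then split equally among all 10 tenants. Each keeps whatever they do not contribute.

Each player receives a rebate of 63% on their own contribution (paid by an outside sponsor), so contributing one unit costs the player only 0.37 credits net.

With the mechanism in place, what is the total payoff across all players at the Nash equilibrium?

Under the mechanism each unit contributed yields (4.1/10) / 0.37 = 1.1081 back to its contributor per unit of net cost, which exceeds 1, making full contribution the dominant choice for everyone.
At the Nash equilibrium everyone contributes 36. Group total payoff = 10 × (36 × 0.63 + 4.1 × 36) = 1702.80.

1702.80 credits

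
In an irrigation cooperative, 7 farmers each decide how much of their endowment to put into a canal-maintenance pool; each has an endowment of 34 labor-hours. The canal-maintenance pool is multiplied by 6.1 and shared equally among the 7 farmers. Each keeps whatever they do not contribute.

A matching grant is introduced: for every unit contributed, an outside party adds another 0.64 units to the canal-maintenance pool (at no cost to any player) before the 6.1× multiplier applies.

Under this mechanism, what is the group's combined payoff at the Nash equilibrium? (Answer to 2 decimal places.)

2380.95 labor-hours

Under the mechanism each unit contributed yields 6.1 × 1.64 / 7 = 1.4291 back to its contributor per unit of net cost, which exceeds 1, making full contribution the dominant choice for everyone.
So the Nash equilibrium is full contribution by all 7; the group earns 6.1 × 1.64 × 238 = 2380.95.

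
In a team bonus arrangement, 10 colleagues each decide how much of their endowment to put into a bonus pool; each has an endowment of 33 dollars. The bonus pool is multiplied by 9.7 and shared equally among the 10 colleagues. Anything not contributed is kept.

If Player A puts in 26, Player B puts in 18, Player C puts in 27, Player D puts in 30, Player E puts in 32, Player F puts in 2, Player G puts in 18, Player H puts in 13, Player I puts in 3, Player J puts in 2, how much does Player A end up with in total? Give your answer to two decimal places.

Total contributed: 26 + 18 + 27 + 30 + 32 + 2 + 18 + 13 + 3 + 2 = 171.
Each receives 9.7 × 171 / 10 = 165.87 from the bonus pool.
Player A keeps 33 − 26 = 7, so Player A's payoff is 7 + 165.87 = 172.87.

172.87 dollars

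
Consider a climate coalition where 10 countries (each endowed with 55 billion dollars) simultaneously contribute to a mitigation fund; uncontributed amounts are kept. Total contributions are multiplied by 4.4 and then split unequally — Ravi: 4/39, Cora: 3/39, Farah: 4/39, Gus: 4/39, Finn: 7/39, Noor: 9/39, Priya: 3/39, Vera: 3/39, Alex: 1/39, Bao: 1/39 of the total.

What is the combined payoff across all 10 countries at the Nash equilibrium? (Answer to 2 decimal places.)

737.00 billion dollars

Player j's private return per contributed unit is 4.4 × (j's share). Contributing is weakly dominant for j when that share is at least 1/4.4 = 0.2273, and contributing 0 is dominant otherwise.
Noor alone (share 9/39) is above the threshold, contributing 55; the remaining 9 contribute 0. Total contributed: 55.
The mitigation fund pays out 4.4 × 55 = 242.00 in total (split across the unequal shares, but the aggregate is all that matters for the group sum).
The 9 free-riders keep 55 each, adding 495. Group total = 495 + 242.00 = 737.00.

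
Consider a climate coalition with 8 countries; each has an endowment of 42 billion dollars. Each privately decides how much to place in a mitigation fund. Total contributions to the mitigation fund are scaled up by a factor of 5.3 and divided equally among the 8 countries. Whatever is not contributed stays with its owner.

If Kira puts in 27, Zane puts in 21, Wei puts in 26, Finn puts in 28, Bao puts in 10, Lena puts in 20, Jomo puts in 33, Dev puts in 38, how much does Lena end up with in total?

Total contributed: 27 + 21 + 26 + 28 + 10 + 20 + 33 + 38 = 203.
Each receives 5.3 × 203 / 8 = 134.49 from the mitigation fund.
Lena keeps 42 − 20 = 22, so Lena's payoff is 22 + 134.49 = 156.49.

156.49 billion dollars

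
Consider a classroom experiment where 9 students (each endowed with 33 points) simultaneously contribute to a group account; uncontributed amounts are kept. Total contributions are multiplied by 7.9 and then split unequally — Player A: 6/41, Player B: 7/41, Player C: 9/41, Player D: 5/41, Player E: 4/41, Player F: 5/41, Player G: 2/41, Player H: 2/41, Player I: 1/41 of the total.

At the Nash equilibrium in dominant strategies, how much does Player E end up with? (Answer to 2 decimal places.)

109.30 points

Each unit j contributes comes back to j as 7.9 × (j's share), so j prefers to contribute only if that share exceeds 1/7.9 = 0.1266; otherwise keeping the unit dominates.
Player A, Player B and Player C are above the threshold, contributing 33 each; the remaining 6 contribute 0. Total contributed: 99.
Player E keeps 33 and receives 7.9 × 99 × 4/41 = 76.30 from the group account, for a payoff of 109.30.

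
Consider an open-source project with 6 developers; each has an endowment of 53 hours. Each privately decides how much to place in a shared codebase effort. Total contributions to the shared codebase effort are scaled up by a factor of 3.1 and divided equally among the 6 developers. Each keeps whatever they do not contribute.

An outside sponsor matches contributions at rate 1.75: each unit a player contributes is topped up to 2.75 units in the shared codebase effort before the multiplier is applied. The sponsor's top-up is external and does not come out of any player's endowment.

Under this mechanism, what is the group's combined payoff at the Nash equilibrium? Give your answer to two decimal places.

2710.95 hours

With the mechanism, a contributed unit returns 3.1 × 2.75 / 6 = 1.4208 per unit of net cost to the contributor — now above 1 — so contributing fully is weakly dominant for every player.
So the Nash equilibrium is full contribution by all 6; the group earns 3.1 × 2.75 × 318 = 2710.95.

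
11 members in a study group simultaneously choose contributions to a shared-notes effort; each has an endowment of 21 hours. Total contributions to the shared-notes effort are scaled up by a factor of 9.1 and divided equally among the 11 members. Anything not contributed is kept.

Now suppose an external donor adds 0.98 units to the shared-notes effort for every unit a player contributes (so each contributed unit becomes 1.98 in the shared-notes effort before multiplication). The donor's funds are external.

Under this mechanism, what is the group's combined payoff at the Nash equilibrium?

Under the mechanism each unit contributed yields 9.1 × 1.98 / 11 = 1.6380 back to its contributor per unit of net cost, which exceeds 1, making full contribution the dominant choice for everyone.
At the Nash equilibrium everyone contributes 21. Group total payoff = 9.1 × 1.98 × 231 = 4162.16.

4162.16 hours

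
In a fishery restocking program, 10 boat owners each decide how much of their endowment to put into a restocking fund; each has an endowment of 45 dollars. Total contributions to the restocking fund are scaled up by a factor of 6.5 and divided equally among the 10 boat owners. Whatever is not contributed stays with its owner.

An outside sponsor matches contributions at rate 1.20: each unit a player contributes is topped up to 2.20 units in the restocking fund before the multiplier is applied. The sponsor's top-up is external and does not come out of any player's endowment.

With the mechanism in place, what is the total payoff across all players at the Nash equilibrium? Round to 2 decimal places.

6435.00 dollars

With the mechanism, a contributed unit returns 6.5 × 2.20 / 10 = 1.4300 per unit of net cost to the contributor — now above 1 — so contributing fully is weakly dominant for every player.
So the Nash equilibrium is full contribution by all 10; the group earns 6.5 × 2.20 × 450 = 6435.00.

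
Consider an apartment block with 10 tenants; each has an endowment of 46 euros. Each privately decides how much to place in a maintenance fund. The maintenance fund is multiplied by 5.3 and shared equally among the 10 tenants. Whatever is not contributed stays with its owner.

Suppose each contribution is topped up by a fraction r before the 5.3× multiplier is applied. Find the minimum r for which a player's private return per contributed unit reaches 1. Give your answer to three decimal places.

With matching at rate r, one contributed unit becomes (1 + r) in the maintenance fund and returns 5.3 × (1 + r) / 10 to the contributor.
Setting this equal to 1: 1 + r = 10/5.3 = 1.8868.
So the minimum matching rate is r = 1.8868 − 1 = 0.887.

0.887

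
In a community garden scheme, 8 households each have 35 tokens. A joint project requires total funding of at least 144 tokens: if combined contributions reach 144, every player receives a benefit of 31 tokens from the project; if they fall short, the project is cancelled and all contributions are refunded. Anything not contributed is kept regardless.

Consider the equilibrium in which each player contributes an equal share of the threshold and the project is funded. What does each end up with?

Equal share of the threshold: 144/8 = 18.
At this profile no one gains by cutting their contribution: any cut drops the total below 144, the project is cancelled, contributions are refunded, and the deviator ends with 35, which is less than 35 − 18 + 31 = 48. Contributing more than 18 just wastes the excess. So contributing exactly 18 is a best response.
Each player's payoff: 35 − 18 + 31 = 48.

48 tokens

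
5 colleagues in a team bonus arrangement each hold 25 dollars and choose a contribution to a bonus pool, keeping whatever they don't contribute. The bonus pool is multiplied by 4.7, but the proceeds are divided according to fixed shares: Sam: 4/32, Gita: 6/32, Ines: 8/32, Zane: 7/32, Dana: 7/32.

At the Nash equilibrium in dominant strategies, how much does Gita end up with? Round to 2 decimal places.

91.09 dollars

For player j, contributing a unit is worthwhile iff 4.7 × (j's share) ≥ 1, i.e. iff j's share is at least 0.2128.
Ines, Zane and Dana are above the threshold, contributing 25 each; the remaining 2 contribute 0. Total contributed: 75.
Gita keeps 25 and receives 4.7 × 75 × 6/32 = 66.09 from the bonus pool, for a payoff of 91.09.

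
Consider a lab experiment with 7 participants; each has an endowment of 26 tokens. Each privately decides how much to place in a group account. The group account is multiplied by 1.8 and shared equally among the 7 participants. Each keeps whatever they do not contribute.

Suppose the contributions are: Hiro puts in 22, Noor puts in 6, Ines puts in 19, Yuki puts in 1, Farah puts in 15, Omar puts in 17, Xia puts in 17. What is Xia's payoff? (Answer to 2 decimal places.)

Total contributed: 22 + 6 + 19 + 1 + 15 + 17 + 17 = 97.
Each receives 1.8 × 97 / 7 = 24.94 from the group account.
Xia keeps 26 − 17 = 9, so Xia's payoff is 9 + 24.94 = 33.94.

33.94 tokens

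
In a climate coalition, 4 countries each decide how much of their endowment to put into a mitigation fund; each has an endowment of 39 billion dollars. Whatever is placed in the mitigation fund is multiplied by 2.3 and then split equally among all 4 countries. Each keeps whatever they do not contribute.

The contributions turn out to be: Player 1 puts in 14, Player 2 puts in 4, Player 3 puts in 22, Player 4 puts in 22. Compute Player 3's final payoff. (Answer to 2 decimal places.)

Total contributed: 14 + 4 + 22 + 22 = 62.
Each receives 2.3 × 62 / 4 = 35.65 from the mitigation fund.
Player 3 keeps 39 − 22 = 17, so Player 3's payoff is 17 + 35.65 = 52.65.

52.65 billion dollars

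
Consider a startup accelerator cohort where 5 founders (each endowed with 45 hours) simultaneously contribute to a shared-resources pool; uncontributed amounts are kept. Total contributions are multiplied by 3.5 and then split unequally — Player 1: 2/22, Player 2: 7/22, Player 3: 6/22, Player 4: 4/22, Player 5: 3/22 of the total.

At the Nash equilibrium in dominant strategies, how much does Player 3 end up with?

Player j's private return per contributed unit is 3.5 × (j's share). Contributing is weakly dominant for j when that share is at least 1/3.5 = 0.2857, and contributing 0 is dominant otherwise.
Player 2 alone (share 7/22) is above the threshold, contributing 45; the remaining 4 contribute 0. Total contributed: 45.
Player 3 keeps 45 and receives 3.5 × 45 × 6/22 = 42.95 from the shared-resources pool, for a payoff of 87.95.

87.95 hours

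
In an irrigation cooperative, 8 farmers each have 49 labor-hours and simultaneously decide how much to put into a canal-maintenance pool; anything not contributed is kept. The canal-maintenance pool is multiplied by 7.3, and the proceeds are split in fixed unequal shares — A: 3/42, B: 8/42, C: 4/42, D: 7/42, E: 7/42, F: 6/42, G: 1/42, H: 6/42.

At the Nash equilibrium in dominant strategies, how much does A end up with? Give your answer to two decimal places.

176.75 labor-hours

Player j's private return per contributed unit is 7.3 × (j's share). Contributing is weakly dominant for j when that share is at least 1/7.3 = 0.1370, and contributing 0 is dominant otherwise.
The shares above 0.1370 belong to B, D, E, F and H, contributing 49 each; the remaining 3 contribute 0. Total contributed: 245.
A keeps 49 and receives 7.3 × 245 × 3/42 = 127.75 from the canal-maintenance pool, for a payoff of 176.75.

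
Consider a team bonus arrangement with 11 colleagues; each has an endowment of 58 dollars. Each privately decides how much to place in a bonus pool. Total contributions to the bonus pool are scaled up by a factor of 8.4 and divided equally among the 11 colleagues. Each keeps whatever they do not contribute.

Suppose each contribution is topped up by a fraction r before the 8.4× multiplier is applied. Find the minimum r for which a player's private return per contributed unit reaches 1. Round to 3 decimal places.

0.310

With matching at rate r, one contributed unit becomes (1 + r) in the bonus pool and returns 8.4 × (1 + r) / 11 to the contributor.
Setting this equal to 1: 1 + r = 11/8.4 = 1.3095.
So the minimum matching rate is r = 1.3095 − 1 = 0.310.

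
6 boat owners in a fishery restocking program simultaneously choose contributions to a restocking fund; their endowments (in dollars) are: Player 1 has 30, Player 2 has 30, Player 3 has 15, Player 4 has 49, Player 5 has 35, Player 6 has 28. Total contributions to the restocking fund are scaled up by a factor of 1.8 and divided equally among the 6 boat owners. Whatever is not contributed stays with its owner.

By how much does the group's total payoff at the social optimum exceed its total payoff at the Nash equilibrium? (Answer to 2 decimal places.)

The private return per contributed unit is 1.8/6 = 0.3000 < 1 for every player regardless of endowment, so the Nash equilibrium is zero contribution and the group total is Σ E_j = 30 + 30 + 15 + 49 + 35 + 28 = 187.
Each contributed unit returns 1.800 to the group, so the social optimum is full contribution by everyone: group total = 1.800 × 187 = 336.60.
Efficiency loss = (1.800 − 1) × 187 = 149.60.

149.60 dollars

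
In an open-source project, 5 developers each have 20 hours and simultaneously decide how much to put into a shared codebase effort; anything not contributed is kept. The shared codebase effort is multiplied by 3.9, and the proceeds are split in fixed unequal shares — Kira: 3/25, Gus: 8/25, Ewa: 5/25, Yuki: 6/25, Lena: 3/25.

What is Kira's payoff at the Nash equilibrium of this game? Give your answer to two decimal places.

29.36 hours

Player j's private return per contributed unit is 3.9 × (j's share). Contributing is weakly dominant for j when that share is at least 1/3.9 = 0.2564, and contributing 0 is dominant otherwise.
The only share above 0.2564 is Gus's 8/25, contributing 20; the remaining 4 contribute 0. Total contributed: 20.
Kira keeps 20 and receives 3.9 × 20 × 3/25 = 9.36 from the shared codebase effort, for a payoff of 29.36.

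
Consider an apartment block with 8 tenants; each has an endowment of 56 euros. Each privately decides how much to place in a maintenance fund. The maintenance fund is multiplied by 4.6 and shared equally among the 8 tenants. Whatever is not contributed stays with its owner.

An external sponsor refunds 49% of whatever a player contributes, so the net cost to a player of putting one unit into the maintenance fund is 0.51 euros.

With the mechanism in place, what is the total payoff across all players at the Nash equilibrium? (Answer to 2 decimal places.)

Under the mechanism each unit contributed yields (4.6/8) / 0.51 = 1.1275 back to its contributor per unit of net cost, which exceeds 1, making full contribution the dominant choice for everyone.
At the Nash equilibrium everyone contributes 56. Group total payoff = 8 × (56 × 0.49 + 4.6 × 56) = 2280.32.

2280.32 euros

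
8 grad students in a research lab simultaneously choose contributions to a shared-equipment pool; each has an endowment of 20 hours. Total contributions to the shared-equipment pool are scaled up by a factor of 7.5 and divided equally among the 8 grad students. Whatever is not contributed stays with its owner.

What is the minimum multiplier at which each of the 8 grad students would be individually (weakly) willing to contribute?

A contributed unit returns (multiplier)/8 to its contributor.
This reaches 1 exactly when the multiplier is 8.

8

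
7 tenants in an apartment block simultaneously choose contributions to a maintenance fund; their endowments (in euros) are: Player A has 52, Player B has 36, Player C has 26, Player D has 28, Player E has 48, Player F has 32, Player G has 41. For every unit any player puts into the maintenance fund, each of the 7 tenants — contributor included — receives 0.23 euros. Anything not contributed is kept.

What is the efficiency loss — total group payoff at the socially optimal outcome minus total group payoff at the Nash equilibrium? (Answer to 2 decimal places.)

160.43 euros

The private return per contributed unit is 0.23 < 1 for everyone, so the Nash equilibrium is zero contribution and the group total is Σ E_j = 52 + 36 + 26 + 28 + 48 + 32 + 41 = 263.
Each contributed unit returns 1.610 to the group, so the social optimum is full contribution by everyone: group total = 1.610 × 263 = 423.43.
Efficiency loss = (1.610 − 1) × 263 = 160.43.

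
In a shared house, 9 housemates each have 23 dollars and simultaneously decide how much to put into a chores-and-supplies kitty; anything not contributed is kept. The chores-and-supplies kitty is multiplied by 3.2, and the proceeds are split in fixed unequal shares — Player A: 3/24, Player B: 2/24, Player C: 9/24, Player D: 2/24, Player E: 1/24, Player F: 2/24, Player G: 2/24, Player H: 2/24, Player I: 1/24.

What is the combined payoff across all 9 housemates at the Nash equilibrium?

257.60 dollars

A player with share s gets back 3.2·s per unit contributed, so full contribution is dominant for anyone with s > 1/3.2 = 0.3125 and zero contribution is dominant for anyone below.
Only Player C (9/24) clears that bar, contributing 23; the remaining 8 contribute 0. Total contributed: 23.
The chores-and-supplies kitty pays out 3.2 × 23 = 73.60 in total (split across the unequal shares, but the aggregate is all that matters for the group sum).
The 8 free-riders keep 23 each, adding 184. Group total = 184 + 73.60 = 257.60.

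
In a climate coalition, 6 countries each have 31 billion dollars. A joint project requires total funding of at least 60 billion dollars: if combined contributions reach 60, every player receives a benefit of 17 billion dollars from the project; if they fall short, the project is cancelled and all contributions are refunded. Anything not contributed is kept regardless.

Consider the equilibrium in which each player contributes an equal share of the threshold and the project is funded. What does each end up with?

Equal share of the threshold: 60/6 = 10.
At this profile no one gains by cutting their contribution: any cut drops the total below 60, the project is cancelled, contributions are refunded, and the deviator ends with 31, which is less than 31 − 10 + 17 = 38. Contributing more than 10 just wastes the excess. So contributing exactly 10 is a best response.
Each player's payoff: 31 − 10 + 17 = 38.

38 billion dollars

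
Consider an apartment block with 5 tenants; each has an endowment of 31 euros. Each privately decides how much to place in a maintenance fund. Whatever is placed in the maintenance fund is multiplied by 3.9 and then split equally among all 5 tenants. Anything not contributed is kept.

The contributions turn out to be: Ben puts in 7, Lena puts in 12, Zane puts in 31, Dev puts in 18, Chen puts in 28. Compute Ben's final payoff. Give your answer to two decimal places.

98.88 euros

Total contributed: 7 + 12 + 31 + 18 + 28 = 96.
Each receives 3.9 × 96 / 5 = 74.88 from the maintenance fund.
Ben keeps 31 − 7 = 24, so Ben's payoff is 24 + 74.88 = 98.88.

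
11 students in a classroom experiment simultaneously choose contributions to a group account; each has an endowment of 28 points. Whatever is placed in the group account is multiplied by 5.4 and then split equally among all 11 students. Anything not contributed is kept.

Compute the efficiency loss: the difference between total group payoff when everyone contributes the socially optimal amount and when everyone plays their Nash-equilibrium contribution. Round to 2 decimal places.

1355.20 points

Each contributed unit returns 5.4/11 = 0.4909 to its contributor — below 1 — so contributing 0 is dominant for every player. At the Nash equilibrium everyone keeps their 28, and the group total is 11 × 28 = 308.
Each contributed unit returns 5.400 to the group as a whole (0.4909 to each of 11 players), which exceeds 1, so the social optimum is full contribution: group total = 5.400 × 308 = 1663.20.
Efficiency loss = 1663.20 − 308 = 1355.20.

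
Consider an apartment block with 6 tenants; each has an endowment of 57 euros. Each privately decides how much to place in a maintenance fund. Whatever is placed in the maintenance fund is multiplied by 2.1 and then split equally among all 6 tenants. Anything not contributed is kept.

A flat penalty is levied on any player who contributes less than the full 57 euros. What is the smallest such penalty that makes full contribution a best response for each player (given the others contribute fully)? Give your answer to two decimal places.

37.05 euros

Given the others contribute fully, the best deviation is to contribute 0 (any partial contribution still incurs the fine and gives up units whose private return 0.3500 is below 1).
Deviating from 57 to 0 saves 57 euros but forfeits the deviator's share of the drop in the maintenance fund: 2.1/6 × 57 = 19.95.
So the deviation gain is 57 − 19.95 = 37.05, and the fine must be at least 37.05 euros to wipe it out.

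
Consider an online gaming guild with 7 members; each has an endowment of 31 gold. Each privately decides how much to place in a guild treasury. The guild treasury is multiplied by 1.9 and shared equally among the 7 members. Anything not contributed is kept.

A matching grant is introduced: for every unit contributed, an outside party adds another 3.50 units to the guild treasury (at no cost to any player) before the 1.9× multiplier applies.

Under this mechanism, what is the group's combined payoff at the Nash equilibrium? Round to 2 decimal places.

Under the mechanism each unit contributed yields 1.9 × 4.50 / 7 = 1.2214 back to its contributor per unit of net cost, which exceeds 1, making full contribution the dominant choice for everyone.
At the Nash equilibrium everyone contributes 31. Group total payoff = 1.9 × 4.50 × 217 = 1855.35.

1855.35 gold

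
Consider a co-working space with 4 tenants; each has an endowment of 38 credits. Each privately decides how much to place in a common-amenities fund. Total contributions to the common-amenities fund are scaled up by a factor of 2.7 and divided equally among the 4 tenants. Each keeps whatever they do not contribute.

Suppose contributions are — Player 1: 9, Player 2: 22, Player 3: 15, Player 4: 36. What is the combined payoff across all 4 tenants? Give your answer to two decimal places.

291.40 credits

Total contributed: 9 + 22 + 15 + 36 = 82; total kept: 4 × 38 − 82 = 70.
The common-amenities fund pays out 2.7 × 82 = 221.40 in aggregate.
Group total = 70 + 221.40 = 291.40.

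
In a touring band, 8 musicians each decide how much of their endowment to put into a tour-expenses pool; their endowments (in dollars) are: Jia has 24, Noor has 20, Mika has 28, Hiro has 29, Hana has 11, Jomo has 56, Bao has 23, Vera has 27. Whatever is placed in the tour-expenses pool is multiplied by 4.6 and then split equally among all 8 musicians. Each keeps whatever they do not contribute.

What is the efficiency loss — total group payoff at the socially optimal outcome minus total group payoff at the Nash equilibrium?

The private return per contributed unit is 4.6/8 = 0.5750 < 1 for every player regardless of endowment, so the Nash equilibrium is zero contribution and the group total is Σ E_j = 24 + 20 + 28 + 29 + 11 + 56 + 23 + 27 = 218.
Each contributed unit returns 4.600 to the group, so the social optimum is full contribution by everyone: group total = 4.600 × 218 = 1002.80.
Efficiency loss = (4.600 − 1) × 218 = 784.80.

784.80 dollars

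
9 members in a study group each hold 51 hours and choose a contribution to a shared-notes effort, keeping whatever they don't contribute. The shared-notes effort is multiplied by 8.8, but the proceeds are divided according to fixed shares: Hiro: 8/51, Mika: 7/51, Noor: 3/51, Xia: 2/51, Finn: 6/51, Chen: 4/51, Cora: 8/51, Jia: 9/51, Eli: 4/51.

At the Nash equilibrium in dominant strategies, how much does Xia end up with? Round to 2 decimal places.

For player j, contributing a unit is worthwhile iff 8.8 × (j's share) ≥ 1, i.e. iff j's share is at least 0.1136.
Hiro, Mika, Finn, Cora and Jia are above the threshold, contributing 51 each; the remaining 4 contribute 0. Total contributed: 255.
Xia keeps 51 and receives 8.8 × 255 × 2/51 = 88.00 from the shared-notes effort, for a payoff of 139.00.

139.00 hours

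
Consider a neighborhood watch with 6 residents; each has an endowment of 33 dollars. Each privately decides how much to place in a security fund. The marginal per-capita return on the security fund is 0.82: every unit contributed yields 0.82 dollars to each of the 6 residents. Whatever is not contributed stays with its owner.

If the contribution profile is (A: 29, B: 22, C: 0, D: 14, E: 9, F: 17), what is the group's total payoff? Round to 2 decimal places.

Total contributed: 29 + 22 + 0 + 14 + 9 + 17 = 91; total kept: 6 × 33 − 91 = 107.
The security fund pays out 0.82 × 6 × 91 = 447.72 in aggregate.
Group total = 107 + 447.72 = 554.72.

554.72 dollars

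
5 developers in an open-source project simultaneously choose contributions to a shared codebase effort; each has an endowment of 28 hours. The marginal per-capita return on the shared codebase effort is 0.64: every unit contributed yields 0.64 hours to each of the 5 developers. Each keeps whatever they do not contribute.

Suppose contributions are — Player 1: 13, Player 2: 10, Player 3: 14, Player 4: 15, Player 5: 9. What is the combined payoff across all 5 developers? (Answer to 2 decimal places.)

274.20 hours

Total contributed: 13 + 10 + 14 + 15 + 9 = 61; total kept: 5 × 28 − 61 = 79.
The shared codebase effort pays out 0.64 × 5 × 61 = 195.20 in aggregate.
Group total = 79 + 195.20 = 274.20.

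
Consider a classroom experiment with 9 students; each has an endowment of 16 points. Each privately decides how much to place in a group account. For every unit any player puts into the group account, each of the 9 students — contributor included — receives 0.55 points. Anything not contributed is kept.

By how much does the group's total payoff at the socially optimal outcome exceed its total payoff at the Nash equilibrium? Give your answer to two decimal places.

568.80 points

The private return per contributed unit is 0.55 < 1, so contributing 0 is dominant for every player. At the Nash equilibrium everyone keeps their 16, and the group total is 9 × 16 = 144.
Each contributed unit returns 4.950 to the group as a whole (0.55 to each of 9 players), which exceeds 1, so the social optimum is full contribution: group total = 4.950 × 144 = 712.80.
Efficiency loss = 712.80 − 144 = 568.80.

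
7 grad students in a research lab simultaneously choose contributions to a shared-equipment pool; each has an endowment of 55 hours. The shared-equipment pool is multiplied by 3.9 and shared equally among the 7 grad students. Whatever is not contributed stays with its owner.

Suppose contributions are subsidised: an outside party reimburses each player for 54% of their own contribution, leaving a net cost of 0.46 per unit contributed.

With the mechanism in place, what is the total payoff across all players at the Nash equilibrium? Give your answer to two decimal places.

1709.40 hours

Under the mechanism each unit contributed yields (3.9/7) / 0.46 = 1.2112 back to its contributor per unit of net cost, which exceeds 1, making full contribution the dominant choice for everyone.
So the Nash equilibrium is full contribution by all 7; the group earns 7 × (55 × 0.54 + 3.9 × 55) = 1709.40.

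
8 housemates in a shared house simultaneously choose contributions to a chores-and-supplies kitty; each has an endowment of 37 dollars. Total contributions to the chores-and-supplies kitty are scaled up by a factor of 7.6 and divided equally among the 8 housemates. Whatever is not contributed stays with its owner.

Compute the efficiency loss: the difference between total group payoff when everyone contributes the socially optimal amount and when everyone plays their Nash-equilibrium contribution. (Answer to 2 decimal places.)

Each contributed unit returns 7.6/8 = 0.9500 to its contributor — below 1 — so contributing 0 is dominant for every player. At the Nash equilibrium everyone keeps their 37, and the group total is 8 × 37 = 296.
Each contributed unit returns 7.600 to the group as a whole (0.9500 to each of 8 players), which exceeds 1, so the social optimum is full contribution: group total = 7.600 × 296 = 2249.60.
Efficiency loss = 2249.60 − 296 = 1953.60.

1953.60 dollars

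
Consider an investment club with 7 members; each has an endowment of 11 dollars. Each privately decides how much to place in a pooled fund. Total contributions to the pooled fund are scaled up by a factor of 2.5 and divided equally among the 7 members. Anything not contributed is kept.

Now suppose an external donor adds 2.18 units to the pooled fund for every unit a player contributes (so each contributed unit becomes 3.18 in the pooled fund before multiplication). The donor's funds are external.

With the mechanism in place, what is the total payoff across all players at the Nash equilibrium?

612.15 dollars

With the mechanism, a contributed unit returns 2.5 × 3.18 / 7 = 1.1357 per unit of net cost to the contributor — now above 1 — so contributing fully is weakly dominant for every player.
At the Nash equilibrium everyone contributes 11. Group total payoff = 2.5 × 3.18 × 77 = 612.15.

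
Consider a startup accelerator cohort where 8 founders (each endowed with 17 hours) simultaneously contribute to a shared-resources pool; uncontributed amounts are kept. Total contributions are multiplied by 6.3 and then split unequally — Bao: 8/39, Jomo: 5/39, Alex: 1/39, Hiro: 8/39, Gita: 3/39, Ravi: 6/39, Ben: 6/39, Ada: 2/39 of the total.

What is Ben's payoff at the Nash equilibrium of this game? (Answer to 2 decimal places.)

49.95 hours

A player with share s gets back 6.3·s per unit contributed, so full contribution is dominant for anyone with s > 1/6.3 = 0.1587 and zero contribution is dominant for anyone below.
Bao and Hiro are above the threshold, contributing 17 each; the remaining 6 contribute 0. Total contributed: 34.
Ben keeps 17 and receives 6.3 × 34 × 6/39 = 32.95 from the shared-resources pool, for a payoff of 49.95.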